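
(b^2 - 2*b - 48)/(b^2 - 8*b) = (b + 6)/b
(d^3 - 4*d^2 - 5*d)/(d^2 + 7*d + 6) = d*(d - 5)/(d + 6)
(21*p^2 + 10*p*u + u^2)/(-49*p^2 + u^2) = (-3*p - u)/(7*p - u)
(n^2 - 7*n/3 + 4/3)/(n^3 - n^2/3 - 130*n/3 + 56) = (n - 1)/(n^2 + n - 42)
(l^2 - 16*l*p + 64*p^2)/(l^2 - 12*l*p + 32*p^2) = (-l + 8*p)/(-l + 4*p)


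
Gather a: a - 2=a - 2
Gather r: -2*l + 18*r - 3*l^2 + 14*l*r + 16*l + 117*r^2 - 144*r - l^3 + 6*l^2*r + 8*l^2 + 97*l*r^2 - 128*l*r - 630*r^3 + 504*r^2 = -l^3 + 5*l^2 + 14*l - 630*r^3 + r^2*(97*l + 621) + r*(6*l^2 - 114*l - 126)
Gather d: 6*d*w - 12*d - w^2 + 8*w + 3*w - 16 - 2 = d*(6*w - 12) - w^2 + 11*w - 18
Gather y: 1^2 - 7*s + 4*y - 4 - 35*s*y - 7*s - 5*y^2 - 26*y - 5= -14*s - 5*y^2 + y*(-35*s - 22) - 8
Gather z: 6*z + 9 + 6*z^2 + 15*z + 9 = 6*z^2 + 21*z + 18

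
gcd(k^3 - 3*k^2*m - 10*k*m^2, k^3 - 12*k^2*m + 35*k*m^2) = k^2 - 5*k*m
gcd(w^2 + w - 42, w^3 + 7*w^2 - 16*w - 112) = w + 7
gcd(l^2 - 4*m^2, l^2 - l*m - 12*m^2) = 1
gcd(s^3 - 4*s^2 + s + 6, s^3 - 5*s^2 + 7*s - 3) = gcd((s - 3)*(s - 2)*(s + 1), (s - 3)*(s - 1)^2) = s - 3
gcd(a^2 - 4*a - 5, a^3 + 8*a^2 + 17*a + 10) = a + 1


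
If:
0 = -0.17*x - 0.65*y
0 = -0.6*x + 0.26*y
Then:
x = 0.00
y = 0.00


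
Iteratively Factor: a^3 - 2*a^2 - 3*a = (a + 1)*(a^2 - 3*a) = (a - 3)*(a + 1)*(a)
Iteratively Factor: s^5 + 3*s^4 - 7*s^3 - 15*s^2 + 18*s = (s - 1)*(s^4 + 4*s^3 - 3*s^2 - 18*s) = (s - 2)*(s - 1)*(s^3 + 6*s^2 + 9*s) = (s - 2)*(s - 1)*(s + 3)*(s^2 + 3*s) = (s - 2)*(s - 1)*(s + 3)^2*(s)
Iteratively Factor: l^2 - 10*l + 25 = (l - 5)*(l - 5)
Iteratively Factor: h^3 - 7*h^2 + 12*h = (h)*(h^2 - 7*h + 12) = h*(h - 4)*(h - 3)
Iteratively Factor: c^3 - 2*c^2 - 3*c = (c + 1)*(c^2 - 3*c) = (c - 3)*(c + 1)*(c)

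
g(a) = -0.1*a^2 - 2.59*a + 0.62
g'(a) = -0.2*a - 2.59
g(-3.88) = 9.16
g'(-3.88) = -1.81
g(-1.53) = 4.35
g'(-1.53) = -2.28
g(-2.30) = 6.05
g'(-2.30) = -2.13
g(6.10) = -18.90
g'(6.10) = -3.81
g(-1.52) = 4.33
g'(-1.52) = -2.29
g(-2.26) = 5.96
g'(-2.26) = -2.14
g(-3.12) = 7.73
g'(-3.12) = -1.97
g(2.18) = -5.50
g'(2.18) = -3.03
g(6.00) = -18.52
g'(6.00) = -3.79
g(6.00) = -18.52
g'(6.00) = -3.79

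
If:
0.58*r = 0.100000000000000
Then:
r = 0.17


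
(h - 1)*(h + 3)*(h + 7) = h^3 + 9*h^2 + 11*h - 21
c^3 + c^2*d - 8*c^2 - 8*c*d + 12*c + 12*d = (c - 6)*(c - 2)*(c + d)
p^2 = p^2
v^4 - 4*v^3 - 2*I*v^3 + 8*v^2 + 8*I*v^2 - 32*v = v*(v - 4)*(v - 4*I)*(v + 2*I)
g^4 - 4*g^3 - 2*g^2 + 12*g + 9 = (g - 3)^2*(g + 1)^2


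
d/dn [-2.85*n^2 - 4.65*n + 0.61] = -5.7*n - 4.65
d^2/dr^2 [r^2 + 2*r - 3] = 2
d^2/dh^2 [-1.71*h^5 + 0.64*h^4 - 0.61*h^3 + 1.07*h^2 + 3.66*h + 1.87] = -34.2*h^3 + 7.68*h^2 - 3.66*h + 2.14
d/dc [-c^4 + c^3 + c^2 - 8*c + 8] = -4*c^3 + 3*c^2 + 2*c - 8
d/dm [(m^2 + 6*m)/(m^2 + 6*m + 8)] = 16*(m + 3)/(m^4 + 12*m^3 + 52*m^2 + 96*m + 64)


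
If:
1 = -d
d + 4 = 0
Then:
No Solution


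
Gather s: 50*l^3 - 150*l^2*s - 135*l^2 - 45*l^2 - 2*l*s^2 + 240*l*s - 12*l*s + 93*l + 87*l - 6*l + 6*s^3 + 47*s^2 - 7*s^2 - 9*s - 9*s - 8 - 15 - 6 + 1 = 50*l^3 - 180*l^2 + 174*l + 6*s^3 + s^2*(40 - 2*l) + s*(-150*l^2 + 228*l - 18) - 28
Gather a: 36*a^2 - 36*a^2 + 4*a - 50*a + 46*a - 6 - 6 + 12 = 0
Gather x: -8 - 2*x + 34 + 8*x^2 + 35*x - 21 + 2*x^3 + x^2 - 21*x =2*x^3 + 9*x^2 + 12*x + 5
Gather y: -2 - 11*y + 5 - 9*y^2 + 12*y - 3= -9*y^2 + y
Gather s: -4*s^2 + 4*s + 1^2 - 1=-4*s^2 + 4*s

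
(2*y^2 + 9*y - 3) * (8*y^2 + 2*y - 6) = 16*y^4 + 76*y^3 - 18*y^2 - 60*y + 18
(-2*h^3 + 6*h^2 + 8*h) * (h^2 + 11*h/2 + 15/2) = -2*h^5 - 5*h^4 + 26*h^3 + 89*h^2 + 60*h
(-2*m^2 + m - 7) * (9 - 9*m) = 18*m^3 - 27*m^2 + 72*m - 63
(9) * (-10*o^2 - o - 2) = -90*o^2 - 9*o - 18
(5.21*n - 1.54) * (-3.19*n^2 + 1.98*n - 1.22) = -16.6199*n^3 + 15.2284*n^2 - 9.4054*n + 1.8788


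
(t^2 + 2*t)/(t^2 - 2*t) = (t + 2)/(t - 2)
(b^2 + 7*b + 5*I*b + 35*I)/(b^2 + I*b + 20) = (b + 7)/(b - 4*I)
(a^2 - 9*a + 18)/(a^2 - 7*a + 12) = (a - 6)/(a - 4)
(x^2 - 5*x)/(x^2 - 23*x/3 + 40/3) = 3*x/(3*x - 8)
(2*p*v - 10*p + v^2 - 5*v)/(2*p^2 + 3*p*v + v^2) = (v - 5)/(p + v)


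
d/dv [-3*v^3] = -9*v^2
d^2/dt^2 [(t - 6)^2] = 2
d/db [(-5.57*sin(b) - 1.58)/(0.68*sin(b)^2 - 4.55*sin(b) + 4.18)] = (3.7876*sin(b)^2 + 2.1488*sin(b) - 30.4716)*cos(b)/(0.4624*sin(b)^4 - 6.188*sin(b)^3 + 26.3873*sin(b)^2 - 38.038*sin(b) + 17.4724)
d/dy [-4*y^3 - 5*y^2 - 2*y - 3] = -12*y^2 - 10*y - 2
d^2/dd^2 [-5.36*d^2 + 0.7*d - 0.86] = -10.7200000000000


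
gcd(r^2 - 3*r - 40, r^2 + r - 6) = 1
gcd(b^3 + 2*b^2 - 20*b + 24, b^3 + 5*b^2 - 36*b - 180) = b + 6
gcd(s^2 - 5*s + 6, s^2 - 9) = s - 3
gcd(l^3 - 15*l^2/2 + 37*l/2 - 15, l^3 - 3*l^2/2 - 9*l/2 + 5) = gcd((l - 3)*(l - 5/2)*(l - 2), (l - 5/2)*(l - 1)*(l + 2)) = l - 5/2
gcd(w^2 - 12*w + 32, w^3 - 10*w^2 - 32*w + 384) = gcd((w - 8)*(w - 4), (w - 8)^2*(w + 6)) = w - 8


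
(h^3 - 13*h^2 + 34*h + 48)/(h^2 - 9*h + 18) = (h^2 - 7*h - 8)/(h - 3)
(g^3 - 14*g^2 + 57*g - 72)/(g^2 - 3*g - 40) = (g^2 - 6*g + 9)/(g + 5)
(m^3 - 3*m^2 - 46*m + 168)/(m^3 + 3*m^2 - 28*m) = (m - 6)/m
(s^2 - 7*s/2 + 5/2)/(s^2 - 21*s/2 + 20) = (s - 1)/(s - 8)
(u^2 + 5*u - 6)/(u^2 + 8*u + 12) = (u - 1)/(u + 2)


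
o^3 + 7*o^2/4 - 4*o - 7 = (o - 2)*(o + 7/4)*(o + 2)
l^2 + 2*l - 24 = (l - 4)*(l + 6)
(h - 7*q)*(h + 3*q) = h^2 - 4*h*q - 21*q^2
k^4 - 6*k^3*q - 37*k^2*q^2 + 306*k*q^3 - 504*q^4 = (k - 6*q)*(k - 4*q)*(k - 3*q)*(k + 7*q)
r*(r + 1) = r^2 + r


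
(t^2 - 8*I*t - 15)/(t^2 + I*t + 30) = (t - 3*I)/(t + 6*I)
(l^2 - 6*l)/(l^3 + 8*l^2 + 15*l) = (l - 6)/(l^2 + 8*l + 15)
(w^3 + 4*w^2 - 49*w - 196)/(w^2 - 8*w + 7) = (w^2 + 11*w + 28)/(w - 1)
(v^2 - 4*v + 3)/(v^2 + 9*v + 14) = (v^2 - 4*v + 3)/(v^2 + 9*v + 14)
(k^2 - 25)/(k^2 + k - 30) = (k + 5)/(k + 6)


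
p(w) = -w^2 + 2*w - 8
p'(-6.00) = 14.00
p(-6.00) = -56.00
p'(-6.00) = 14.00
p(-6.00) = -56.00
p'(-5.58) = 13.16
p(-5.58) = -50.30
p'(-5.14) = 12.28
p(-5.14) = -44.70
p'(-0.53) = 3.06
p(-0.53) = -9.34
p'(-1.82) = 5.64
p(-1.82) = -14.95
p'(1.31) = -0.62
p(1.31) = -7.10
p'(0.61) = 0.78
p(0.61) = -7.15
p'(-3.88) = 9.76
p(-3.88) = -30.81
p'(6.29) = -10.58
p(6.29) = -34.98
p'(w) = 2 - 2*w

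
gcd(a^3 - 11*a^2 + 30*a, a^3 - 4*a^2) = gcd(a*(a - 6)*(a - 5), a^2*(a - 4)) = a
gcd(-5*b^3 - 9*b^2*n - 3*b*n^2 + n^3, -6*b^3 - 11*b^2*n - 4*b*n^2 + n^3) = b^2 + 2*b*n + n^2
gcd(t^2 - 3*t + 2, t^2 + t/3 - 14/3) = t - 2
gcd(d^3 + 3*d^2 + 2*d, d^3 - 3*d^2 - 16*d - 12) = d^2 + 3*d + 2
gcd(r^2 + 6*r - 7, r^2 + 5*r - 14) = r + 7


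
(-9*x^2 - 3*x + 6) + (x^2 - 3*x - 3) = -8*x^2 - 6*x + 3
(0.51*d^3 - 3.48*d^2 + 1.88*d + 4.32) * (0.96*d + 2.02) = 0.4896*d^4 - 2.3106*d^3 - 5.2248*d^2 + 7.9448*d + 8.7264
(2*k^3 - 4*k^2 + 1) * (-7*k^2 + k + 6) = -14*k^5 + 30*k^4 + 8*k^3 - 31*k^2 + k + 6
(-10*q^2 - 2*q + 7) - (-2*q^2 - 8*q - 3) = -8*q^2 + 6*q + 10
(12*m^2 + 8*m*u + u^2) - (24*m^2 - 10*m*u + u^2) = -12*m^2 + 18*m*u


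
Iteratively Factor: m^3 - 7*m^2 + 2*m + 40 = (m + 2)*(m^2 - 9*m + 20) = (m - 4)*(m + 2)*(m - 5)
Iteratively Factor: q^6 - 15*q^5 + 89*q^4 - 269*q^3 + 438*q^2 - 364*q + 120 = (q - 2)*(q^5 - 13*q^4 + 63*q^3 - 143*q^2 + 152*q - 60) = (q - 3)*(q - 2)*(q^4 - 10*q^3 + 33*q^2 - 44*q + 20) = (q - 3)*(q - 2)^2*(q^3 - 8*q^2 + 17*q - 10) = (q - 3)*(q - 2)^2*(q - 1)*(q^2 - 7*q + 10) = (q - 5)*(q - 3)*(q - 2)^2*(q - 1)*(q - 2)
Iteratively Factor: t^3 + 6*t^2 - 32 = (t + 4)*(t^2 + 2*t - 8) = (t - 2)*(t + 4)*(t + 4)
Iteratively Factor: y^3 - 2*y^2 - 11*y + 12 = (y - 1)*(y^2 - y - 12) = (y - 4)*(y - 1)*(y + 3)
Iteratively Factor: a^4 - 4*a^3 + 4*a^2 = (a)*(a^3 - 4*a^2 + 4*a) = a^2*(a^2 - 4*a + 4) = a^2*(a - 2)*(a - 2)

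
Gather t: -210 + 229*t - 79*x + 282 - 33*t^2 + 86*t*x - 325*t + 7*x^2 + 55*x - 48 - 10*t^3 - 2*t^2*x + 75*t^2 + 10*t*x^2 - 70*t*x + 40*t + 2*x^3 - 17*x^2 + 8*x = -10*t^3 + t^2*(42 - 2*x) + t*(10*x^2 + 16*x - 56) + 2*x^3 - 10*x^2 - 16*x + 24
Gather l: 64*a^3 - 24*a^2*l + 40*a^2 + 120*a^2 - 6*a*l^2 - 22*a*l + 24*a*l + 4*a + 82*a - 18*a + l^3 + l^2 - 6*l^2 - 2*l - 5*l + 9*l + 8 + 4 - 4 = 64*a^3 + 160*a^2 + 68*a + l^3 + l^2*(-6*a - 5) + l*(-24*a^2 + 2*a + 2) + 8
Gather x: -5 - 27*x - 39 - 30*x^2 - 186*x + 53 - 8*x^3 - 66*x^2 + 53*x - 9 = -8*x^3 - 96*x^2 - 160*x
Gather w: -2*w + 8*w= 6*w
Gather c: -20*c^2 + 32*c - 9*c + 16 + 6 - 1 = -20*c^2 + 23*c + 21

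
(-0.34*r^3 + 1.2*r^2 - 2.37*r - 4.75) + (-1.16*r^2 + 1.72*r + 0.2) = -0.34*r^3 + 0.04*r^2 - 0.65*r - 4.55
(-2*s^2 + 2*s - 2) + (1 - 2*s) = -2*s^2 - 1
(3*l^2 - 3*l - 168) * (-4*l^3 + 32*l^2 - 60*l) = -12*l^5 + 108*l^4 + 396*l^3 - 5196*l^2 + 10080*l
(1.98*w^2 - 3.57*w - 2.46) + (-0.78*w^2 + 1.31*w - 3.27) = 1.2*w^2 - 2.26*w - 5.73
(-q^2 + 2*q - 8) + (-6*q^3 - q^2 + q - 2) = -6*q^3 - 2*q^2 + 3*q - 10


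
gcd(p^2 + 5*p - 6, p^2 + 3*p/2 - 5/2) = p - 1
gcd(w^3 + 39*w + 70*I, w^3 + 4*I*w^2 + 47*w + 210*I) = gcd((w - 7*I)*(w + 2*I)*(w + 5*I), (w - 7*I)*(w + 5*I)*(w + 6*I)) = w^2 - 2*I*w + 35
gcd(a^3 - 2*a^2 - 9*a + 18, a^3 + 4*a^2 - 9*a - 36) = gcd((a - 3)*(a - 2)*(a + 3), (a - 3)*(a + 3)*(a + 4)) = a^2 - 9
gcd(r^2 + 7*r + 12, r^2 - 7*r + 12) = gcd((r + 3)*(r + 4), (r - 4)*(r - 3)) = 1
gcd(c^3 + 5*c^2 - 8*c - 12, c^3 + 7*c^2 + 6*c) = c^2 + 7*c + 6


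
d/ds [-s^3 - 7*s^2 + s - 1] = -3*s^2 - 14*s + 1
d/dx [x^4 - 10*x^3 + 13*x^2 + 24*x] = 4*x^3 - 30*x^2 + 26*x + 24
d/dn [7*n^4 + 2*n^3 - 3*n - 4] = 28*n^3 + 6*n^2 - 3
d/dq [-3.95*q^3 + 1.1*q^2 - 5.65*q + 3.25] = -11.85*q^2 + 2.2*q - 5.65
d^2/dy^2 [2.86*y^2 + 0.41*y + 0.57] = 5.72000000000000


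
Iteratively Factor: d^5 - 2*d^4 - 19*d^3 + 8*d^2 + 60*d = (d)*(d^4 - 2*d^3 - 19*d^2 + 8*d + 60) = d*(d + 2)*(d^3 - 4*d^2 - 11*d + 30) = d*(d + 2)*(d + 3)*(d^2 - 7*d + 10) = d*(d - 5)*(d + 2)*(d + 3)*(d - 2)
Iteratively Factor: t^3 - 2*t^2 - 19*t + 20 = (t + 4)*(t^2 - 6*t + 5) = (t - 5)*(t + 4)*(t - 1)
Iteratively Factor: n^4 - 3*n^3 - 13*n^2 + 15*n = (n - 5)*(n^3 + 2*n^2 - 3*n) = n*(n - 5)*(n^2 + 2*n - 3) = n*(n - 5)*(n + 3)*(n - 1)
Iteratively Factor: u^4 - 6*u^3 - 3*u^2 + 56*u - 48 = (u - 4)*(u^3 - 2*u^2 - 11*u + 12) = (u - 4)*(u + 3)*(u^2 - 5*u + 4) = (u - 4)^2*(u + 3)*(u - 1)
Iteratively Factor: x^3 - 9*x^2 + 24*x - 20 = (x - 2)*(x^2 - 7*x + 10) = (x - 2)^2*(x - 5)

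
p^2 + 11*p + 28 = (p + 4)*(p + 7)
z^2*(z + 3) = z^3 + 3*z^2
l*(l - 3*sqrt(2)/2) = l^2 - 3*sqrt(2)*l/2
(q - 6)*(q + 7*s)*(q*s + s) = q^3*s + 7*q^2*s^2 - 5*q^2*s - 35*q*s^2 - 6*q*s - 42*s^2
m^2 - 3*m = m*(m - 3)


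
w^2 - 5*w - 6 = (w - 6)*(w + 1)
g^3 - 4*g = g*(g - 2)*(g + 2)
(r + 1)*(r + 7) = r^2 + 8*r + 7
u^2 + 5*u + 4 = (u + 1)*(u + 4)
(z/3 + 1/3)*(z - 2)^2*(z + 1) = z^4/3 - 2*z^3/3 - z^2 + 4*z/3 + 4/3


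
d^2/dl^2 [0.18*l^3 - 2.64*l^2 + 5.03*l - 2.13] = 1.08*l - 5.28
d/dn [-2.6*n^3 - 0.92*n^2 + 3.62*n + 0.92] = -7.8*n^2 - 1.84*n + 3.62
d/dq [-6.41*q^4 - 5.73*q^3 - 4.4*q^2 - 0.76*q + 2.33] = -25.64*q^3 - 17.19*q^2 - 8.8*q - 0.76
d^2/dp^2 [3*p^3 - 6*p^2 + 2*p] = 18*p - 12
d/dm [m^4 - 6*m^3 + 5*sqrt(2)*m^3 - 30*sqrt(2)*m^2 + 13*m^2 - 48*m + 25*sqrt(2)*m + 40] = 4*m^3 - 18*m^2 + 15*sqrt(2)*m^2 - 60*sqrt(2)*m + 26*m - 48 + 25*sqrt(2)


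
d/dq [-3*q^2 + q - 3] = 1 - 6*q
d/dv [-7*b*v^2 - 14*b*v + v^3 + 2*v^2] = -14*b*v - 14*b + 3*v^2 + 4*v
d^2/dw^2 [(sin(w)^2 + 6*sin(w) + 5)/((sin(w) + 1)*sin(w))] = 5*(cos(w)^2 + 1)/sin(w)^3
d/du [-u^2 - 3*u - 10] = -2*u - 3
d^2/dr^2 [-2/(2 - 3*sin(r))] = 6*(-3*sin(r)^2 - 2*sin(r) + 6)/(3*sin(r) - 2)^3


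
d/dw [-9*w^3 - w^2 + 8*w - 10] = -27*w^2 - 2*w + 8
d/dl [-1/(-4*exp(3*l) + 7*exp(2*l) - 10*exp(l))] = 2*(-6*exp(2*l) + 7*exp(l) - 5)*exp(-l)/(4*exp(2*l) - 7*exp(l) + 10)^2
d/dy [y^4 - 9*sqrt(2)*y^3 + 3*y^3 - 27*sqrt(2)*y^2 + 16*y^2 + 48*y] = 4*y^3 - 27*sqrt(2)*y^2 + 9*y^2 - 54*sqrt(2)*y + 32*y + 48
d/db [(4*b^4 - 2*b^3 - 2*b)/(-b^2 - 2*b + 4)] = 2*(-4*b^5 - 11*b^4 + 36*b^3 - 13*b^2 - 4)/(b^4 + 4*b^3 - 4*b^2 - 16*b + 16)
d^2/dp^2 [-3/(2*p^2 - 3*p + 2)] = 6*(4*p^2 - 6*p - (4*p - 3)^2 + 4)/(2*p^2 - 3*p + 2)^3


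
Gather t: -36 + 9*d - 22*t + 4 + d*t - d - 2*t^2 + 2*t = 8*d - 2*t^2 + t*(d - 20) - 32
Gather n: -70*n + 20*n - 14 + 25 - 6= 5 - 50*n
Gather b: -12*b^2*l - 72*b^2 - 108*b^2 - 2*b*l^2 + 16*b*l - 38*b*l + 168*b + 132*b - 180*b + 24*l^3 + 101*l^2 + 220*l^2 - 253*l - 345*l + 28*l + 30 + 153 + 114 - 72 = b^2*(-12*l - 180) + b*(-2*l^2 - 22*l + 120) + 24*l^3 + 321*l^2 - 570*l + 225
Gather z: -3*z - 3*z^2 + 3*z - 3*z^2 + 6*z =-6*z^2 + 6*z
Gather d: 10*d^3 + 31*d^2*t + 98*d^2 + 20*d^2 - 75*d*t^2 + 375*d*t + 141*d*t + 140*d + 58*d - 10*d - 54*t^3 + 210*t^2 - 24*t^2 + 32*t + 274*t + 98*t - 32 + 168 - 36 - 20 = 10*d^3 + d^2*(31*t + 118) + d*(-75*t^2 + 516*t + 188) - 54*t^3 + 186*t^2 + 404*t + 80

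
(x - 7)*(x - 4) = x^2 - 11*x + 28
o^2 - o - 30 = (o - 6)*(o + 5)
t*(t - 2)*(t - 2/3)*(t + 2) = t^4 - 2*t^3/3 - 4*t^2 + 8*t/3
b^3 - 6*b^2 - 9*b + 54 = (b - 6)*(b - 3)*(b + 3)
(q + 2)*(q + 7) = q^2 + 9*q + 14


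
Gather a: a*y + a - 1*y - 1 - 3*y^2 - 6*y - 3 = a*(y + 1) - 3*y^2 - 7*y - 4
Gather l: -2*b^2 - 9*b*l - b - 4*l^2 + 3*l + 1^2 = -2*b^2 - b - 4*l^2 + l*(3 - 9*b) + 1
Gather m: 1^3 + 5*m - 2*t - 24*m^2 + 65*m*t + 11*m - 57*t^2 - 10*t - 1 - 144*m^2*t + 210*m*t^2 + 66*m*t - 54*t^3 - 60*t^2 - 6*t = m^2*(-144*t - 24) + m*(210*t^2 + 131*t + 16) - 54*t^3 - 117*t^2 - 18*t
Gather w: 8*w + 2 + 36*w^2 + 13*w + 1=36*w^2 + 21*w + 3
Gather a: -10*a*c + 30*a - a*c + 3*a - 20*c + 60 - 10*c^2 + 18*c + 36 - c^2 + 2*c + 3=a*(33 - 11*c) - 11*c^2 + 99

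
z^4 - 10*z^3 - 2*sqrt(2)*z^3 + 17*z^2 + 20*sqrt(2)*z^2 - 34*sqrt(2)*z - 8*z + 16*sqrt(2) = (z - 8)*(z - 1)^2*(z - 2*sqrt(2))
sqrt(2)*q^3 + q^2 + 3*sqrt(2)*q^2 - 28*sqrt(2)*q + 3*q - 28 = (q - 4)*(q + 7)*(sqrt(2)*q + 1)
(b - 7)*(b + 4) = b^2 - 3*b - 28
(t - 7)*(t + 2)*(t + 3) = t^3 - 2*t^2 - 29*t - 42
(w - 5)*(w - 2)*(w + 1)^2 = w^4 - 5*w^3 - 3*w^2 + 13*w + 10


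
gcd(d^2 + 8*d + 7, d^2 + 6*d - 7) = d + 7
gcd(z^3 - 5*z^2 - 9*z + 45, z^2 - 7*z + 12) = z - 3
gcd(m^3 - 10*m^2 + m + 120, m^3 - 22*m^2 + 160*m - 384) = m - 8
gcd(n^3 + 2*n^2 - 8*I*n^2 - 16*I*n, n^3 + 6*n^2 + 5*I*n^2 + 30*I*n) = n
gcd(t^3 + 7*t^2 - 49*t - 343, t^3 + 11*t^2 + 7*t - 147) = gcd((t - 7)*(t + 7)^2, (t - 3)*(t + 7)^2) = t^2 + 14*t + 49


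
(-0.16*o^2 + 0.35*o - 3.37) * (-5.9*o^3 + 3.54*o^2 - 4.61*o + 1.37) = 0.944*o^5 - 2.6314*o^4 + 21.8596*o^3 - 13.7625*o^2 + 16.0152*o - 4.6169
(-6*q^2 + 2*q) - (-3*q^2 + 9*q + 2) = -3*q^2 - 7*q - 2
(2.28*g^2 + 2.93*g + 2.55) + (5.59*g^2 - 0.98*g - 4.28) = 7.87*g^2 + 1.95*g - 1.73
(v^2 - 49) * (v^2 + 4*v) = v^4 + 4*v^3 - 49*v^2 - 196*v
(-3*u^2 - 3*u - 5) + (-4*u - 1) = -3*u^2 - 7*u - 6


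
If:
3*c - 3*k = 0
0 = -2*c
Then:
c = 0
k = 0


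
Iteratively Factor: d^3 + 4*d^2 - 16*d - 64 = (d + 4)*(d^2 - 16) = (d - 4)*(d + 4)*(d + 4)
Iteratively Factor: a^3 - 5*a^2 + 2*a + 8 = (a - 2)*(a^2 - 3*a - 4) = (a - 2)*(a + 1)*(a - 4)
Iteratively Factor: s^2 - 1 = (s + 1)*(s - 1)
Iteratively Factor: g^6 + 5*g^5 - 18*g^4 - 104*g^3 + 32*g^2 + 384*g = (g + 4)*(g^5 + g^4 - 22*g^3 - 16*g^2 + 96*g) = g*(g + 4)*(g^4 + g^3 - 22*g^2 - 16*g + 96) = g*(g + 4)^2*(g^3 - 3*g^2 - 10*g + 24) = g*(g + 3)*(g + 4)^2*(g^2 - 6*g + 8) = g*(g - 2)*(g + 3)*(g + 4)^2*(g - 4)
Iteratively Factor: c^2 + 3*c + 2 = (c + 2)*(c + 1)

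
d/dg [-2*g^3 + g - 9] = 1 - 6*g^2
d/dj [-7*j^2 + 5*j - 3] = 5 - 14*j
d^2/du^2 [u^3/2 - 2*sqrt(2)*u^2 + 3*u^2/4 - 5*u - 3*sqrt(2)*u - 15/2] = 3*u - 4*sqrt(2) + 3/2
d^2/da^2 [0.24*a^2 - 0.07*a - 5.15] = 0.480000000000000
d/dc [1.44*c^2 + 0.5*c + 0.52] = 2.88*c + 0.5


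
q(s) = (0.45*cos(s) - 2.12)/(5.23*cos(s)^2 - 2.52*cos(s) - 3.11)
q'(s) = (10.46*sin(s)*cos(s) - 2.52*sin(s))*(0.45*cos(s) - 2.12)/(5.23*cos(s)^2 - 2.52*cos(s) - 3.11)^2 - 0.45*sin(s)/(5.23*cos(s)^2 - 2.52*cos(s) - 3.11)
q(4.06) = -6.89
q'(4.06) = -138.74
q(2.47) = -1.20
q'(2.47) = 3.72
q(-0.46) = 1.47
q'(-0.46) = 3.65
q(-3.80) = -1.15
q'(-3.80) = 3.39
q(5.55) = 0.85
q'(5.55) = 1.29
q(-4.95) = 0.59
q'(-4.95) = 0.14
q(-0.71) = 0.88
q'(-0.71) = 1.40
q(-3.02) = -0.56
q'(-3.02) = -0.18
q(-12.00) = 1.15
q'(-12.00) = -2.42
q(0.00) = 4.18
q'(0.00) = 0.00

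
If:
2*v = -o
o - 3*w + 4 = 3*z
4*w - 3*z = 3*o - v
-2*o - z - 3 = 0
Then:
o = -158/71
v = 79/71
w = -61/71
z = 103/71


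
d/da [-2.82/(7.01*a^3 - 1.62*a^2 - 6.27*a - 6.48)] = (59.3046*a^2 - 9.1368*a - 17.6814)/(-7.01*a^3 + 1.62*a^2 + 6.27*a + 6.48)^2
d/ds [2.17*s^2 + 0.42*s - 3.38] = 4.34*s + 0.42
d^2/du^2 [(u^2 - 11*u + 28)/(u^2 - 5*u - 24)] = 4*(-3*u^3 + 78*u^2 - 606*u + 1634)/(u^6 - 15*u^5 + 3*u^4 + 595*u^3 - 72*u^2 - 8640*u - 13824)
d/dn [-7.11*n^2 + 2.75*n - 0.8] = 2.75 - 14.22*n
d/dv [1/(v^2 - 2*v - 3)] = 2*(1 - v)/(-v^2 + 2*v + 3)^2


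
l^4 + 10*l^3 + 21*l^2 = l^2*(l + 3)*(l + 7)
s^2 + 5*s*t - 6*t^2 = (s - t)*(s + 6*t)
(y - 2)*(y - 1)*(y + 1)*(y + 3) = y^4 + y^3 - 7*y^2 - y + 6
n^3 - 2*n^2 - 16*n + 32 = (n - 4)*(n - 2)*(n + 4)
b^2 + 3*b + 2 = (b + 1)*(b + 2)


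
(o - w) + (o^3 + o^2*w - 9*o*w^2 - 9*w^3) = o^3 + o^2*w - 9*o*w^2 + o - 9*w^3 - w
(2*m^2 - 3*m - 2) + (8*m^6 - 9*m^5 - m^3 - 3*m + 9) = 8*m^6 - 9*m^5 - m^3 + 2*m^2 - 6*m + 7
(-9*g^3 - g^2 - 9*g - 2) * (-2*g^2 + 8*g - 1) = 18*g^5 - 70*g^4 + 19*g^3 - 67*g^2 - 7*g + 2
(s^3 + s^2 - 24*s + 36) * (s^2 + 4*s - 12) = s^5 + 5*s^4 - 32*s^3 - 72*s^2 + 432*s - 432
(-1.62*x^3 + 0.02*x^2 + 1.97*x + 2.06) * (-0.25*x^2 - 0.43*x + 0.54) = 0.405*x^5 + 0.6916*x^4 - 1.3759*x^3 - 1.3513*x^2 + 0.178*x + 1.1124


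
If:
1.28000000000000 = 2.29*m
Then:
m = 0.56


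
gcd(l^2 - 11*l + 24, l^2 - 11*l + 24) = l^2 - 11*l + 24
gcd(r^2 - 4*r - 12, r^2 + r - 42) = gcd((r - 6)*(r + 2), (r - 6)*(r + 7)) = r - 6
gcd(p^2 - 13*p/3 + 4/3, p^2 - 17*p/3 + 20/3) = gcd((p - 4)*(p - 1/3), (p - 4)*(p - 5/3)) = p - 4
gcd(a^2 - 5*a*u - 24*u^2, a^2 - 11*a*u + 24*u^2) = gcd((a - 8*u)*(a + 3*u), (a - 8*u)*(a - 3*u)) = -a + 8*u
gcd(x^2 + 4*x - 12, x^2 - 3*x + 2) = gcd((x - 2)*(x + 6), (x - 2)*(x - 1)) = x - 2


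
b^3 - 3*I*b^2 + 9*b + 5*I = (b - 5*I)*(b + I)^2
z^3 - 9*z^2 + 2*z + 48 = (z - 8)*(z - 3)*(z + 2)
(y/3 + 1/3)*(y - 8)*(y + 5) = y^3/3 - 2*y^2/3 - 43*y/3 - 40/3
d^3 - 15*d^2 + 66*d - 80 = (d - 8)*(d - 5)*(d - 2)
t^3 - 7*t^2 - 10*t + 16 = (t - 8)*(t - 1)*(t + 2)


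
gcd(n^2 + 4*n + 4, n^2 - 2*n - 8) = n + 2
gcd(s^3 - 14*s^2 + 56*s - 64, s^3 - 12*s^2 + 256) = s - 8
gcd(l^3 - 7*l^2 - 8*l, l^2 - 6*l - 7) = l + 1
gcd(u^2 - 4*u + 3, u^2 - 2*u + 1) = u - 1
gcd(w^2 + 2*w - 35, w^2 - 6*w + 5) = w - 5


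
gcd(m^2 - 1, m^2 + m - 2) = m - 1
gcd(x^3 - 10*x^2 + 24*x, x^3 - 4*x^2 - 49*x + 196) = x - 4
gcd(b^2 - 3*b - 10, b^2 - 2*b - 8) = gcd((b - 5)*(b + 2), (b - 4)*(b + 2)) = b + 2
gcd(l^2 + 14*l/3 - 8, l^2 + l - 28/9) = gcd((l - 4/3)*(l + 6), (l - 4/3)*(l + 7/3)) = l - 4/3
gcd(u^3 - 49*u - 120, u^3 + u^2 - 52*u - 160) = u^2 - 3*u - 40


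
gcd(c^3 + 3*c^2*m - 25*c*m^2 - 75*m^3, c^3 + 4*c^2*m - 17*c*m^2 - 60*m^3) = c^2 + 8*c*m + 15*m^2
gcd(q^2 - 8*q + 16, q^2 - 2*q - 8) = q - 4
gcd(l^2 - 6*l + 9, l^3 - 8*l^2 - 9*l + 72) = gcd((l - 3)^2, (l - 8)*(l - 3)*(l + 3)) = l - 3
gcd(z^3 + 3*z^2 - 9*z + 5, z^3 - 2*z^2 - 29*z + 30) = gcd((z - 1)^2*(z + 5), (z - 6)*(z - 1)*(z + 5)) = z^2 + 4*z - 5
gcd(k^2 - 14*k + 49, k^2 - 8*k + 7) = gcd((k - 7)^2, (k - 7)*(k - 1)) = k - 7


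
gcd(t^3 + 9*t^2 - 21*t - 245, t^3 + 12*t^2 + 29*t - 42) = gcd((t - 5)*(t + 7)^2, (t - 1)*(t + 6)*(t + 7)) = t + 7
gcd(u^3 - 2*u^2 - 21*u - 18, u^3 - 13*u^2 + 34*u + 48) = u^2 - 5*u - 6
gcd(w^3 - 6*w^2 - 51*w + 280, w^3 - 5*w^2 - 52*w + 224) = w^2 - w - 56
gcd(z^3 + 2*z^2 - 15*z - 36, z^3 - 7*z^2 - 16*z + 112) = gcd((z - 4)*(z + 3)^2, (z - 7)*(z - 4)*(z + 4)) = z - 4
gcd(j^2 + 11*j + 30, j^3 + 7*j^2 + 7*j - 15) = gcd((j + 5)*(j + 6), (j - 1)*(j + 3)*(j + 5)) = j + 5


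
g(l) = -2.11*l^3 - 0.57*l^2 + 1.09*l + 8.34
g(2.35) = -19.63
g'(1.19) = -9.23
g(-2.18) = 25.12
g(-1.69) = 15.05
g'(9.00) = -521.90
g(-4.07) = 136.72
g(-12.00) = 3559.26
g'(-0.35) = 0.71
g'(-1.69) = -15.06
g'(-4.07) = -99.13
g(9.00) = -1566.21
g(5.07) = -275.77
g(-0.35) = 7.98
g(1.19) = 5.27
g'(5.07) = -167.40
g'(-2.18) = -26.51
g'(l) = -6.33*l^2 - 1.14*l + 1.09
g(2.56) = -28.01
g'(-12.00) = -896.75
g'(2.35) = -36.55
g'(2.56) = -43.31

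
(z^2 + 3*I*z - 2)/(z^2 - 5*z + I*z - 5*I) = (z + 2*I)/(z - 5)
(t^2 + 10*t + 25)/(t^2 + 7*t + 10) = (t + 5)/(t + 2)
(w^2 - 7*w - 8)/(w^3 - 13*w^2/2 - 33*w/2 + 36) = 2*(w + 1)/(2*w^2 + 3*w - 9)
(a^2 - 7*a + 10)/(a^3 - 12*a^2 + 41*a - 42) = (a - 5)/(a^2 - 10*a + 21)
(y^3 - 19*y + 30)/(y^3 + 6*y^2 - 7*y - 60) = (y - 2)/(y + 4)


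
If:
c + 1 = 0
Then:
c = -1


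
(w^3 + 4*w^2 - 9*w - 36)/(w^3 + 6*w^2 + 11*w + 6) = (w^2 + w - 12)/(w^2 + 3*w + 2)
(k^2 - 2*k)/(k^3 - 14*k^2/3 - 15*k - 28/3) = 3*k*(2 - k)/(-3*k^3 + 14*k^2 + 45*k + 28)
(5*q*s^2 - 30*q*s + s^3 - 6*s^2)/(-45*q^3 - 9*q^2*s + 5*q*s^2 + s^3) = s*(6 - s)/(9*q^2 - s^2)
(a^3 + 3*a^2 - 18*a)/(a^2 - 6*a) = (a^2 + 3*a - 18)/(a - 6)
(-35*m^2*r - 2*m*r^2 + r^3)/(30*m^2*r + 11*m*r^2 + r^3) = (-7*m + r)/(6*m + r)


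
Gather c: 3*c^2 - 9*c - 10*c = 3*c^2 - 19*c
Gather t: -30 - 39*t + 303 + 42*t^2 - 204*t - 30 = 42*t^2 - 243*t + 243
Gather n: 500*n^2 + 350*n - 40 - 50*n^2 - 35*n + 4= 450*n^2 + 315*n - 36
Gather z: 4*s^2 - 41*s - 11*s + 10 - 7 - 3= 4*s^2 - 52*s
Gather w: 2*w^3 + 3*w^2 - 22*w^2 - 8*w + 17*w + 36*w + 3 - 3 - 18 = 2*w^3 - 19*w^2 + 45*w - 18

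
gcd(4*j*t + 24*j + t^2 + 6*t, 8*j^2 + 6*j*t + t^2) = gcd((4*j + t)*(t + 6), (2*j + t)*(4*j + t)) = 4*j + t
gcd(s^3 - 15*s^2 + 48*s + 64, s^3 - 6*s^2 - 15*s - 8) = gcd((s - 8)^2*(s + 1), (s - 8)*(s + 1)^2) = s^2 - 7*s - 8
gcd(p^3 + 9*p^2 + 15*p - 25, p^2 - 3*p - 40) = p + 5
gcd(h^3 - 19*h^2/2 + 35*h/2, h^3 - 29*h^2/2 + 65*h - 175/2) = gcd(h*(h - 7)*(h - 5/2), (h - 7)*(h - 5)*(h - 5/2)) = h^2 - 19*h/2 + 35/2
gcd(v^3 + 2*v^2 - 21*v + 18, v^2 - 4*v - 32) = 1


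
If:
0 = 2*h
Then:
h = 0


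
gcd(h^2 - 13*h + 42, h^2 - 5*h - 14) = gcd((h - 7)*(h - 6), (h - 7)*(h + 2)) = h - 7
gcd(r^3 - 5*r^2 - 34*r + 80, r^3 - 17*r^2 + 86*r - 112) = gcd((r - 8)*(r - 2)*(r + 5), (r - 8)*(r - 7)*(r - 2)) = r^2 - 10*r + 16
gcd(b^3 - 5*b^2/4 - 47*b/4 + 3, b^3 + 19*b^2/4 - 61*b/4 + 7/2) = b - 1/4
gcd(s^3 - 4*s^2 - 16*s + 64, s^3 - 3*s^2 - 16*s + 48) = s^2 - 16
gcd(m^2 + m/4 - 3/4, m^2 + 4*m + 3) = m + 1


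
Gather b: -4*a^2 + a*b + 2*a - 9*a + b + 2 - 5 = -4*a^2 - 7*a + b*(a + 1) - 3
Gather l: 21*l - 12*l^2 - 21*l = -12*l^2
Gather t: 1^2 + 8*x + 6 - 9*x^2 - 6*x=-9*x^2 + 2*x + 7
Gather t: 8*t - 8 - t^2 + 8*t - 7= -t^2 + 16*t - 15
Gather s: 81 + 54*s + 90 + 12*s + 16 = 66*s + 187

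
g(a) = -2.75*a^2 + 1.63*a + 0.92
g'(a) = 1.63 - 5.5*a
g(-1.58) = -8.52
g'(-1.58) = 10.32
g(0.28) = 1.16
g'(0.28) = 0.09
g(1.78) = -4.89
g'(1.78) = -8.16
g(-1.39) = -6.66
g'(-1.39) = 9.28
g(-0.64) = -1.25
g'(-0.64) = 5.15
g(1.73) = -4.49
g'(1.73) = -7.88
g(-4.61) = -65.04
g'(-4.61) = 26.98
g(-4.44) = -60.53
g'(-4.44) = 26.05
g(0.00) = 0.92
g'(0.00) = 1.63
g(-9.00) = -236.50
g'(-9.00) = 51.13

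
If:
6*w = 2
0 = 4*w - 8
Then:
No Solution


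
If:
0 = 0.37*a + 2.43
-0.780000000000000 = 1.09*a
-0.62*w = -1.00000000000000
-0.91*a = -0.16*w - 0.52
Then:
No Solution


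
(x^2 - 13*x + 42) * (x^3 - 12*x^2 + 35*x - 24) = x^5 - 25*x^4 + 233*x^3 - 983*x^2 + 1782*x - 1008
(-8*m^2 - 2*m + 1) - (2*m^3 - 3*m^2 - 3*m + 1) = -2*m^3 - 5*m^2 + m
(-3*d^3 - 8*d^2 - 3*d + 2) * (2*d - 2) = -6*d^4 - 10*d^3 + 10*d^2 + 10*d - 4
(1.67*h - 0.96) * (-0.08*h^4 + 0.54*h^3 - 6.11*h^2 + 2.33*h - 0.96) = -0.1336*h^5 + 0.9786*h^4 - 10.7221*h^3 + 9.7567*h^2 - 3.84*h + 0.9216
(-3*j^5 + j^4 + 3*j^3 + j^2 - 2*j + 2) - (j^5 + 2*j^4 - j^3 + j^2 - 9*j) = -4*j^5 - j^4 + 4*j^3 + 7*j + 2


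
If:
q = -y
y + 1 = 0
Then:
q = 1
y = -1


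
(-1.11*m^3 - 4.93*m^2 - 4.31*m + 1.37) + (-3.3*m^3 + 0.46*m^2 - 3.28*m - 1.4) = -4.41*m^3 - 4.47*m^2 - 7.59*m - 0.0299999999999998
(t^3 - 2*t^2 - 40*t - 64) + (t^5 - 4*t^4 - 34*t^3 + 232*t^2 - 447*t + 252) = t^5 - 4*t^4 - 33*t^3 + 230*t^2 - 487*t + 188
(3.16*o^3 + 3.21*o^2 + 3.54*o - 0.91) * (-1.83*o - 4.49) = -5.7828*o^4 - 20.0627*o^3 - 20.8911*o^2 - 14.2293*o + 4.0859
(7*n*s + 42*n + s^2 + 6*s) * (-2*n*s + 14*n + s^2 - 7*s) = -14*n^2*s^2 + 14*n^2*s + 588*n^2 + 5*n*s^3 - 5*n*s^2 - 210*n*s + s^4 - s^3 - 42*s^2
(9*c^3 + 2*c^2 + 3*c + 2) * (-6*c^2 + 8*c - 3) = -54*c^5 + 60*c^4 - 29*c^3 + 6*c^2 + 7*c - 6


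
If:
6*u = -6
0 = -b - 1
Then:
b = -1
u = -1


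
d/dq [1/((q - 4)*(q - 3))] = (7 - 2*q)/(q^4 - 14*q^3 + 73*q^2 - 168*q + 144)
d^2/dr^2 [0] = 0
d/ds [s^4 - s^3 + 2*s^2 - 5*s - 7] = 4*s^3 - 3*s^2 + 4*s - 5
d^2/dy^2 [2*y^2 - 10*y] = 4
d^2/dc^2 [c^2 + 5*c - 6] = 2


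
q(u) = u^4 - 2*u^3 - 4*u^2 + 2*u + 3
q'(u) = 4*u^3 - 6*u^2 - 8*u + 2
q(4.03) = 78.96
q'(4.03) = 134.12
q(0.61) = 2.42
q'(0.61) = -4.20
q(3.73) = 44.59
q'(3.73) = 96.26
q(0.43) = 3.00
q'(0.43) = -2.23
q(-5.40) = 1040.79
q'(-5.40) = -759.62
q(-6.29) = 1895.20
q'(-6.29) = -1180.50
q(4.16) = 97.60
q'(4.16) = 152.85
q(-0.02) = 2.96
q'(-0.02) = 2.16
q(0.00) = 3.00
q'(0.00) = 2.00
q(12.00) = 16731.00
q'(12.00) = 5954.00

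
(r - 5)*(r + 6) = r^2 + r - 30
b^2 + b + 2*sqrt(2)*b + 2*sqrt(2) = (b + 1)*(b + 2*sqrt(2))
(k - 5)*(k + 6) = k^2 + k - 30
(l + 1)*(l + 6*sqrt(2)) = l^2 + l + 6*sqrt(2)*l + 6*sqrt(2)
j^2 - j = j*(j - 1)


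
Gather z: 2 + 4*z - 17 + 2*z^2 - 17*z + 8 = 2*z^2 - 13*z - 7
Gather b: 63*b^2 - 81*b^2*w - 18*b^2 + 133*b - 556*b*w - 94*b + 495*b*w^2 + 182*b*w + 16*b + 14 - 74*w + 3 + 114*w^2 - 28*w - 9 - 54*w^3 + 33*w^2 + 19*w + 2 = b^2*(45 - 81*w) + b*(495*w^2 - 374*w + 55) - 54*w^3 + 147*w^2 - 83*w + 10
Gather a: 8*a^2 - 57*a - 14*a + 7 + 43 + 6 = 8*a^2 - 71*a + 56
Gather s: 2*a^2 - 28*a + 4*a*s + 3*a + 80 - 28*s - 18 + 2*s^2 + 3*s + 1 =2*a^2 - 25*a + 2*s^2 + s*(4*a - 25) + 63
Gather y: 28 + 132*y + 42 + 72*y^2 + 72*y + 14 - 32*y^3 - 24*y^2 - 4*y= -32*y^3 + 48*y^2 + 200*y + 84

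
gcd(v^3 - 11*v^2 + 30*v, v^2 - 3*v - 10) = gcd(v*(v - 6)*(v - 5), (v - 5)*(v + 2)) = v - 5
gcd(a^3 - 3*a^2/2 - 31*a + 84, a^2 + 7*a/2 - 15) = a + 6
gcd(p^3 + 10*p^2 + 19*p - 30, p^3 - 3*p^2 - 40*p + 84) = p + 6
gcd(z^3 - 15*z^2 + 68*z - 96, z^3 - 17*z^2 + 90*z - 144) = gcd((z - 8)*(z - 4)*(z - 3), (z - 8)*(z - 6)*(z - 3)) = z^2 - 11*z + 24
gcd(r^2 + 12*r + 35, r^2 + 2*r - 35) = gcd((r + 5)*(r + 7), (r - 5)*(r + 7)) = r + 7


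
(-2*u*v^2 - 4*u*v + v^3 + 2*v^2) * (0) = 0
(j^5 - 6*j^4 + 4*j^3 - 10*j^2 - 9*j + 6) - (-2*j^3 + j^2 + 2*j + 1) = j^5 - 6*j^4 + 6*j^3 - 11*j^2 - 11*j + 5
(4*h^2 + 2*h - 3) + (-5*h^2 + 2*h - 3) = -h^2 + 4*h - 6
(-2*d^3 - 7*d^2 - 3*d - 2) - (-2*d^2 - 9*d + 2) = -2*d^3 - 5*d^2 + 6*d - 4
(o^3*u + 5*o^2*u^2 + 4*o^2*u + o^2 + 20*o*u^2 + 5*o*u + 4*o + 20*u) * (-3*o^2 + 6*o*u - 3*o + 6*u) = -3*o^5*u - 9*o^4*u^2 - 15*o^4*u - 3*o^4 + 30*o^3*u^3 - 45*o^3*u^2 - 21*o^3*u - 15*o^3 + 150*o^2*u^3 - 6*o^2*u^2 - 45*o^2*u - 12*o^2 + 120*o*u^3 + 150*o*u^2 - 36*o*u + 120*u^2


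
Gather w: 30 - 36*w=30 - 36*w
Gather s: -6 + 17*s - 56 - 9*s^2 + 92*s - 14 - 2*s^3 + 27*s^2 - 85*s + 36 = -2*s^3 + 18*s^2 + 24*s - 40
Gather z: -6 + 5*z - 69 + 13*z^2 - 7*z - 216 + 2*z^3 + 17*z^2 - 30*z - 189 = 2*z^3 + 30*z^2 - 32*z - 480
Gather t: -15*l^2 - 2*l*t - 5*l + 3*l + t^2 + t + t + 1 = -15*l^2 - 2*l + t^2 + t*(2 - 2*l) + 1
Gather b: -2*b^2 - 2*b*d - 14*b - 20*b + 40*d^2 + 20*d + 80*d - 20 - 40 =-2*b^2 + b*(-2*d - 34) + 40*d^2 + 100*d - 60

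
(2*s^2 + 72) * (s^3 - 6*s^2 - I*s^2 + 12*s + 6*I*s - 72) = 2*s^5 - 12*s^4 - 2*I*s^4 + 96*s^3 + 12*I*s^3 - 576*s^2 - 72*I*s^2 + 864*s + 432*I*s - 5184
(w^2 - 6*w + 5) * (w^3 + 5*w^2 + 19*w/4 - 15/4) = w^5 - w^4 - 81*w^3/4 - 29*w^2/4 + 185*w/4 - 75/4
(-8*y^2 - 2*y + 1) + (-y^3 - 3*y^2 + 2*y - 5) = -y^3 - 11*y^2 - 4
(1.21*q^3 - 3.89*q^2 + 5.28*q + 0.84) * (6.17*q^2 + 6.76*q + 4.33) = 7.4657*q^5 - 15.8217*q^4 + 11.5205*q^3 + 24.0319*q^2 + 28.5408*q + 3.6372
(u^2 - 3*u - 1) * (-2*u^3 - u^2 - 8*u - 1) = -2*u^5 + 5*u^4 - 3*u^3 + 24*u^2 + 11*u + 1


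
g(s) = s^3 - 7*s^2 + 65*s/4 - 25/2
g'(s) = 3*s^2 - 14*s + 65/4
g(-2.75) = -130.92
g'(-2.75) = 77.44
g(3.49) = 1.46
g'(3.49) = 3.93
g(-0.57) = -24.22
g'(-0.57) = 25.20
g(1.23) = -1.24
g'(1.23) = 3.57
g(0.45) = -6.51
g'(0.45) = 10.56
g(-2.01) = -81.56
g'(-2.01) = 56.51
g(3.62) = 2.03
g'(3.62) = 4.88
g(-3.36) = -184.06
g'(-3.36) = 97.16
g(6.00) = 49.00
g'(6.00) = 40.25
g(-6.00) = -578.00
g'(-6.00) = 208.25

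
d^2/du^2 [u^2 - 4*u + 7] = 2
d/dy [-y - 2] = -1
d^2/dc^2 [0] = 0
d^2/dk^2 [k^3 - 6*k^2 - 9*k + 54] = 6*k - 12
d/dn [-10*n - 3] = -10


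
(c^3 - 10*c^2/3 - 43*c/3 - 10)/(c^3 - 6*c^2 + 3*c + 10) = (c^2 - 13*c/3 - 10)/(c^2 - 7*c + 10)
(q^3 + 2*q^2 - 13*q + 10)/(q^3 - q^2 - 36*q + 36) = (q^2 + 3*q - 10)/(q^2 - 36)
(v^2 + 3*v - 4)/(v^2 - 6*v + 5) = (v + 4)/(v - 5)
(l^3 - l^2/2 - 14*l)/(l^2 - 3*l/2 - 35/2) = l*(l - 4)/(l - 5)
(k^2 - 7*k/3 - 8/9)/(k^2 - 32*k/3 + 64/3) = (k + 1/3)/(k - 8)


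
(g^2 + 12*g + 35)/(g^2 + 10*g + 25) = (g + 7)/(g + 5)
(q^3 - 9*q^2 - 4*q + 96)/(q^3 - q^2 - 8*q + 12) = (q^2 - 12*q + 32)/(q^2 - 4*q + 4)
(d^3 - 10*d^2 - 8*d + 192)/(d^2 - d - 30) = (d^2 - 4*d - 32)/(d + 5)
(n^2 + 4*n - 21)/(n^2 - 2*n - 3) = (n + 7)/(n + 1)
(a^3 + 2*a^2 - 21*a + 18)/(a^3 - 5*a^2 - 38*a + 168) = (a^2 - 4*a + 3)/(a^2 - 11*a + 28)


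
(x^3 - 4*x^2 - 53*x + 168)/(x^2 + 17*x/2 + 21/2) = 2*(x^2 - 11*x + 24)/(2*x + 3)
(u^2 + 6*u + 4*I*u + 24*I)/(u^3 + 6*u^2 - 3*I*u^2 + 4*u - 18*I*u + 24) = (u + 4*I)/(u^2 - 3*I*u + 4)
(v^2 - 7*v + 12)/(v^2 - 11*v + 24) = (v - 4)/(v - 8)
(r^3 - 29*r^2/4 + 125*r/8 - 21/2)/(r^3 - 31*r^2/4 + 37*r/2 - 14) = (r - 3/2)/(r - 2)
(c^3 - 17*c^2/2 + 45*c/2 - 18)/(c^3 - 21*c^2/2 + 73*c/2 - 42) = (2*c - 3)/(2*c - 7)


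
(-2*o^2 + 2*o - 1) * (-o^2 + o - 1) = 2*o^4 - 4*o^3 + 5*o^2 - 3*o + 1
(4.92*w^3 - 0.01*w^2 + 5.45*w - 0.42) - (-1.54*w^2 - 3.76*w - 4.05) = 4.92*w^3 + 1.53*w^2 + 9.21*w + 3.63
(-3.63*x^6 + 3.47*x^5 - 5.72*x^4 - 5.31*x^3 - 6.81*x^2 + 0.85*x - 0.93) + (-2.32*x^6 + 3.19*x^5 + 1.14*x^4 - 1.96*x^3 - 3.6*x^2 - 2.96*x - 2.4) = -5.95*x^6 + 6.66*x^5 - 4.58*x^4 - 7.27*x^3 - 10.41*x^2 - 2.11*x - 3.33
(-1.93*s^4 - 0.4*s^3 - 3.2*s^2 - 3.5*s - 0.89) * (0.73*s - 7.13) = -1.4089*s^5 + 13.4689*s^4 + 0.516*s^3 + 20.261*s^2 + 24.3053*s + 6.3457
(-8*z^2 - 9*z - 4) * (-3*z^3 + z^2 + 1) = 24*z^5 + 19*z^4 + 3*z^3 - 12*z^2 - 9*z - 4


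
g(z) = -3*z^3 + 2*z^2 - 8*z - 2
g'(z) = -9*z^2 + 4*z - 8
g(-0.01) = -1.92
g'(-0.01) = -8.04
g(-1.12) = 13.68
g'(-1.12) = -23.77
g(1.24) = -14.56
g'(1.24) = -16.88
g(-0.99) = 10.79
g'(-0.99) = -20.78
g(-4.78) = 409.58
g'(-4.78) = -232.76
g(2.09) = -37.37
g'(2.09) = -38.95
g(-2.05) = 48.65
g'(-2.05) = -54.02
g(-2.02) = 47.05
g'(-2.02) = -52.80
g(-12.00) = 5566.00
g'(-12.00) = -1352.00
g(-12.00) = 5566.00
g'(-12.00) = -1352.00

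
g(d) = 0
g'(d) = 0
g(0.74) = 0.00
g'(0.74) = 0.00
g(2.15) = 0.00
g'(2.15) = 0.00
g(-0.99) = 0.00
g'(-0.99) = 0.00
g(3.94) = 0.00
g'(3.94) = 0.00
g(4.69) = 0.00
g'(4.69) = 0.00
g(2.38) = 0.00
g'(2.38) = 0.00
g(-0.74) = 0.00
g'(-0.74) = 0.00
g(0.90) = 0.00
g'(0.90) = 0.00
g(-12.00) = 0.00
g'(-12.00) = 0.00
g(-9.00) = 0.00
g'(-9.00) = 0.00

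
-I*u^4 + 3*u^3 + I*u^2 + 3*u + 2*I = (u - I)*(u + I)*(u + 2*I)*(-I*u + 1)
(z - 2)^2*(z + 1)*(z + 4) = z^4 + z^3 - 12*z^2 + 4*z + 16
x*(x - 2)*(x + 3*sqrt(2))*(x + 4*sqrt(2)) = x^4 - 2*x^3 + 7*sqrt(2)*x^3 - 14*sqrt(2)*x^2 + 24*x^2 - 48*x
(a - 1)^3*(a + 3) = a^4 - 6*a^2 + 8*a - 3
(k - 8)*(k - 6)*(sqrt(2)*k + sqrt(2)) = sqrt(2)*k^3 - 13*sqrt(2)*k^2 + 34*sqrt(2)*k + 48*sqrt(2)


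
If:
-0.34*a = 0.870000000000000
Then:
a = -2.56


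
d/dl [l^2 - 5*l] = 2*l - 5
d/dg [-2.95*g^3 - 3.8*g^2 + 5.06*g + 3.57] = -8.85*g^2 - 7.6*g + 5.06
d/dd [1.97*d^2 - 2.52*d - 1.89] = 3.94*d - 2.52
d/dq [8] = 0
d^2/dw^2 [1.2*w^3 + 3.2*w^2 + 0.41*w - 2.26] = 7.2*w + 6.4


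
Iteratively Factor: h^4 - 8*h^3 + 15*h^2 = (h)*(h^3 - 8*h^2 + 15*h) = h^2*(h^2 - 8*h + 15) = h^2*(h - 5)*(h - 3)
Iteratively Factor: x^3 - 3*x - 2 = (x - 2)*(x^2 + 2*x + 1) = (x - 2)*(x + 1)*(x + 1)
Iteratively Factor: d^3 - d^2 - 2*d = (d + 1)*(d^2 - 2*d) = d*(d + 1)*(d - 2)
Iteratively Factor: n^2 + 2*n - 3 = (n - 1)*(n + 3)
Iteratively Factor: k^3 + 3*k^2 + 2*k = (k + 2)*(k^2 + k) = (k + 1)*(k + 2)*(k)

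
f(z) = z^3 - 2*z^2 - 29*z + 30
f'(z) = 3*z^2 - 4*z - 29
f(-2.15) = 73.17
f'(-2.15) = -6.53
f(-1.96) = 71.63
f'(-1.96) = -9.64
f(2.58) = -40.96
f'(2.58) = -19.35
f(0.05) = 28.55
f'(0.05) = -29.19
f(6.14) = 8.02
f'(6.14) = 59.54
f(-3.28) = 68.32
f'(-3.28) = 16.40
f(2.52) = -39.78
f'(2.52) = -20.03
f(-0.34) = 39.59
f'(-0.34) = -27.29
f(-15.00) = -3360.00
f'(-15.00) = 706.00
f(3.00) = -48.00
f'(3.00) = -14.00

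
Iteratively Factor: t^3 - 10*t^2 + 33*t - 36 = (t - 3)*(t^2 - 7*t + 12) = (t - 4)*(t - 3)*(t - 3)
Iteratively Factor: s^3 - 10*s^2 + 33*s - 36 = (s - 3)*(s^2 - 7*s + 12) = (s - 3)^2*(s - 4)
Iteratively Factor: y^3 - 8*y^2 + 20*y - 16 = (y - 2)*(y^2 - 6*y + 8) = (y - 2)^2*(y - 4)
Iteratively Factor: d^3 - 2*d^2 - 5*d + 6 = (d + 2)*(d^2 - 4*d + 3) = (d - 3)*(d + 2)*(d - 1)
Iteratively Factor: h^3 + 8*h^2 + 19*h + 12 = (h + 1)*(h^2 + 7*h + 12) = (h + 1)*(h + 3)*(h + 4)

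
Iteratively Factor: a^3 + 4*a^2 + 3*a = (a + 3)*(a^2 + a) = (a + 1)*(a + 3)*(a)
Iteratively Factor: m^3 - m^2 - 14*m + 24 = (m - 2)*(m^2 + m - 12) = (m - 2)*(m + 4)*(m - 3)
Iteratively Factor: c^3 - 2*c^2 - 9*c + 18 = (c - 3)*(c^2 + c - 6) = (c - 3)*(c - 2)*(c + 3)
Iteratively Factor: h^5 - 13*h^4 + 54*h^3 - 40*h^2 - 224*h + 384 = (h - 3)*(h^4 - 10*h^3 + 24*h^2 + 32*h - 128) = (h - 3)*(h + 2)*(h^3 - 12*h^2 + 48*h - 64) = (h - 4)*(h - 3)*(h + 2)*(h^2 - 8*h + 16) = (h - 4)^2*(h - 3)*(h + 2)*(h - 4)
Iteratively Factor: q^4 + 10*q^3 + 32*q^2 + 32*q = (q + 4)*(q^3 + 6*q^2 + 8*q) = (q + 2)*(q + 4)*(q^2 + 4*q) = q*(q + 2)*(q + 4)*(q + 4)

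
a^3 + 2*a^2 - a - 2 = (a - 1)*(a + 1)*(a + 2)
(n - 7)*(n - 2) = n^2 - 9*n + 14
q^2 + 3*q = q*(q + 3)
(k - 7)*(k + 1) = k^2 - 6*k - 7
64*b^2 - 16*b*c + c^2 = (-8*b + c)^2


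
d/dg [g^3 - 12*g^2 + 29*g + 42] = 3*g^2 - 24*g + 29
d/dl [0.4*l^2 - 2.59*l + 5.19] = 0.8*l - 2.59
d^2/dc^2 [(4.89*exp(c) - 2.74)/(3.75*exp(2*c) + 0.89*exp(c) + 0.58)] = (68.765625*exp(4*c) - 170.445375*exp(3*c) - 91.24875*exp(2*c) + 19.143428*exp(c) + 3.059384)*exp(c)/(52.734375*exp(6*c) + 37.546875*exp(5*c) + 33.379875*exp(4*c) + 12.319469*exp(3*c) + 5.162754*exp(2*c) + 0.898188*exp(c) + 0.195112)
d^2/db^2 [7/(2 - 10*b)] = -175/(5*b - 1)^3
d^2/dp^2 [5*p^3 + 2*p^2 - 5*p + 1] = 30*p + 4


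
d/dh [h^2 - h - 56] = 2*h - 1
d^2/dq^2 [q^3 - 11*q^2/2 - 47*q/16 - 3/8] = 6*q - 11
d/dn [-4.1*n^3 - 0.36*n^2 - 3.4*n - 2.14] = -12.3*n^2 - 0.72*n - 3.4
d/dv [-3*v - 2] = -3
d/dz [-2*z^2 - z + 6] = -4*z - 1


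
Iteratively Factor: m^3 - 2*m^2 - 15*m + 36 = (m - 3)*(m^2 + m - 12) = (m - 3)*(m + 4)*(m - 3)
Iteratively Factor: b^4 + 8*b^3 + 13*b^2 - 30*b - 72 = (b + 3)*(b^3 + 5*b^2 - 2*b - 24) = (b + 3)^2*(b^2 + 2*b - 8) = (b + 3)^2*(b + 4)*(b - 2)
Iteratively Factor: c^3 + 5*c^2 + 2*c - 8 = (c + 2)*(c^2 + 3*c - 4) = (c + 2)*(c + 4)*(c - 1)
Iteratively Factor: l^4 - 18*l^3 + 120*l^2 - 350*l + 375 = (l - 5)*(l^3 - 13*l^2 + 55*l - 75) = (l - 5)*(l - 3)*(l^2 - 10*l + 25) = (l - 5)^2*(l - 3)*(l - 5)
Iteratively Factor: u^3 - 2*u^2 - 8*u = (u - 4)*(u^2 + 2*u) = (u - 4)*(u + 2)*(u)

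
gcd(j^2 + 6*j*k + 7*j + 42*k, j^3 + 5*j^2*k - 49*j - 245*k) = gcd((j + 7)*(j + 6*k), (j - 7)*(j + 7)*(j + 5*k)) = j + 7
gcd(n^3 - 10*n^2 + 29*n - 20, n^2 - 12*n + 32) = n - 4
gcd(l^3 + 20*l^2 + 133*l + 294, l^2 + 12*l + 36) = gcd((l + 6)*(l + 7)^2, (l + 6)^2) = l + 6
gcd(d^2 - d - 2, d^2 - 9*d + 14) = d - 2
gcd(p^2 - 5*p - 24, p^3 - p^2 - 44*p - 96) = p^2 - 5*p - 24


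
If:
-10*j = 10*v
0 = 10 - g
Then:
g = 10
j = -v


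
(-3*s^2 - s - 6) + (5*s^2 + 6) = 2*s^2 - s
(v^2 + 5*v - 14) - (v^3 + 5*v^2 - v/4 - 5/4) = -v^3 - 4*v^2 + 21*v/4 - 51/4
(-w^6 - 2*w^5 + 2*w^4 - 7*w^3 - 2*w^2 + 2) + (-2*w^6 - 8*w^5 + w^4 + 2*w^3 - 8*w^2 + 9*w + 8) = -3*w^6 - 10*w^5 + 3*w^4 - 5*w^3 - 10*w^2 + 9*w + 10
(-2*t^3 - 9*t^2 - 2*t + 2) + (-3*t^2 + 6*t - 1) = -2*t^3 - 12*t^2 + 4*t + 1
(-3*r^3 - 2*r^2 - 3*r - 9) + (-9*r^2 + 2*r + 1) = -3*r^3 - 11*r^2 - r - 8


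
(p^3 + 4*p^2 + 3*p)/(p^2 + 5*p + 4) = p*(p + 3)/(p + 4)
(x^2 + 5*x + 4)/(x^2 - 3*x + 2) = (x^2 + 5*x + 4)/(x^2 - 3*x + 2)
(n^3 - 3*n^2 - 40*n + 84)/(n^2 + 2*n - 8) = (n^2 - n - 42)/(n + 4)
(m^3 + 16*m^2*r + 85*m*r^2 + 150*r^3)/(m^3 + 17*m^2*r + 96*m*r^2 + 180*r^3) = (m + 5*r)/(m + 6*r)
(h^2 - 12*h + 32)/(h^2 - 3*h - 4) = (h - 8)/(h + 1)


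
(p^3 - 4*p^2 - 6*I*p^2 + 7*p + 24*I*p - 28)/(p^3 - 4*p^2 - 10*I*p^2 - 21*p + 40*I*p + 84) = (p + I)/(p - 3*I)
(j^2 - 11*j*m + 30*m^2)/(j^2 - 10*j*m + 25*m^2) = (j - 6*m)/(j - 5*m)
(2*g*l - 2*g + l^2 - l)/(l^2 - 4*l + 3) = (2*g + l)/(l - 3)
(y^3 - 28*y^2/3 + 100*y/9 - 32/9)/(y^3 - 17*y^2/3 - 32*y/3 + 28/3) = (3*y^2 - 26*y + 16)/(3*(y^2 - 5*y - 14))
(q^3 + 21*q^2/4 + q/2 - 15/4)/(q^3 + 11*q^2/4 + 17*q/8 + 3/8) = 2*(4*q^2 + 17*q - 15)/(8*q^2 + 14*q + 3)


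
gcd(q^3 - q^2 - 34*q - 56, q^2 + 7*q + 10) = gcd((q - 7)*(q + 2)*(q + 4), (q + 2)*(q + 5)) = q + 2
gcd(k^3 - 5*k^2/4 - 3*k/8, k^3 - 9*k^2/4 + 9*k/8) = k^2 - 3*k/2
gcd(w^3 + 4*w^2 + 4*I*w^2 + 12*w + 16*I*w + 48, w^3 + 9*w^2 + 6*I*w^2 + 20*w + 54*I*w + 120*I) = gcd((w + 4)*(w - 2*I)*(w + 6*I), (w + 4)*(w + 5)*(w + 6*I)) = w^2 + w*(4 + 6*I) + 24*I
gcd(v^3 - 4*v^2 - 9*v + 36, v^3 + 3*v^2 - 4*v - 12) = v + 3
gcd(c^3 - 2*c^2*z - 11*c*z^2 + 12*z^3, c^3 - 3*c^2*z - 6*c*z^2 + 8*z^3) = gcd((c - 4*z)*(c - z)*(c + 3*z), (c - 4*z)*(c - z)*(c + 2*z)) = c^2 - 5*c*z + 4*z^2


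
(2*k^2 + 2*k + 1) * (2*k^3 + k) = 4*k^5 + 4*k^4 + 4*k^3 + 2*k^2 + k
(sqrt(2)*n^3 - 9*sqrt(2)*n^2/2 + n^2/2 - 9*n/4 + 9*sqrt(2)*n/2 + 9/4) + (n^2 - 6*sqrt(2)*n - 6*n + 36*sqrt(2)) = sqrt(2)*n^3 - 9*sqrt(2)*n^2/2 + 3*n^2/2 - 33*n/4 - 3*sqrt(2)*n/2 + 9/4 + 36*sqrt(2)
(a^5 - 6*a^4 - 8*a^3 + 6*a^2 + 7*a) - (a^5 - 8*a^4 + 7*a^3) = 2*a^4 - 15*a^3 + 6*a^2 + 7*a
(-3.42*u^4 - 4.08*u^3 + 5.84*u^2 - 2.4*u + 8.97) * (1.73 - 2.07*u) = 7.0794*u^5 + 2.529*u^4 - 19.1472*u^3 + 15.0712*u^2 - 22.7199*u + 15.5181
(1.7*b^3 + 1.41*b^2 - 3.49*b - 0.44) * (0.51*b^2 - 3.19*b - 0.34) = 0.867*b^5 - 4.7039*b^4 - 6.8558*b^3 + 10.4293*b^2 + 2.5902*b + 0.1496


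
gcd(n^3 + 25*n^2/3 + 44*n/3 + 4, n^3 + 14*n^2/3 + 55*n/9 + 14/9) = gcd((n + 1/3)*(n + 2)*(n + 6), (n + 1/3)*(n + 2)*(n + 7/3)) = n^2 + 7*n/3 + 2/3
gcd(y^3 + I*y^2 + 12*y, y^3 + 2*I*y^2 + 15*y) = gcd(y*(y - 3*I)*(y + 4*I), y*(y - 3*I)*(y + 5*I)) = y^2 - 3*I*y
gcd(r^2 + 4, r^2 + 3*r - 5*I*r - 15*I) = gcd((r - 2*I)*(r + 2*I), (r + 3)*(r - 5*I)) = 1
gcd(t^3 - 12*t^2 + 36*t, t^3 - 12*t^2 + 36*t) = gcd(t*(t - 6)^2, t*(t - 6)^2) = t^3 - 12*t^2 + 36*t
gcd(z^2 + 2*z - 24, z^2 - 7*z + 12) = z - 4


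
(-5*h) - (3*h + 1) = -8*h - 1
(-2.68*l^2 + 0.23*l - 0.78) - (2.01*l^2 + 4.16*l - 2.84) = -4.69*l^2 - 3.93*l + 2.06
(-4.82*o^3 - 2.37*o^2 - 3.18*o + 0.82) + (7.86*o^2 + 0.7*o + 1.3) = -4.82*o^3 + 5.49*o^2 - 2.48*o + 2.12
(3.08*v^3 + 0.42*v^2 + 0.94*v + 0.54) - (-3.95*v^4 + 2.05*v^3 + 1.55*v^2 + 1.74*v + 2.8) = 3.95*v^4 + 1.03*v^3 - 1.13*v^2 - 0.8*v - 2.26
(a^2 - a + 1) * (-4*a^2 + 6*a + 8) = -4*a^4 + 10*a^3 - 2*a^2 - 2*a + 8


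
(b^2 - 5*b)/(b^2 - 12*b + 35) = b/(b - 7)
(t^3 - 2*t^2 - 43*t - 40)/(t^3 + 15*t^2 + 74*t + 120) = (t^2 - 7*t - 8)/(t^2 + 10*t + 24)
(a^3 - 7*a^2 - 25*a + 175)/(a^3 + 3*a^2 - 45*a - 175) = (a - 5)/(a + 5)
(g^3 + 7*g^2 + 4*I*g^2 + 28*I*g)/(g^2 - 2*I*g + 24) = g*(g + 7)/(g - 6*I)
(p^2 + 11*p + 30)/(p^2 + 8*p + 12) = (p + 5)/(p + 2)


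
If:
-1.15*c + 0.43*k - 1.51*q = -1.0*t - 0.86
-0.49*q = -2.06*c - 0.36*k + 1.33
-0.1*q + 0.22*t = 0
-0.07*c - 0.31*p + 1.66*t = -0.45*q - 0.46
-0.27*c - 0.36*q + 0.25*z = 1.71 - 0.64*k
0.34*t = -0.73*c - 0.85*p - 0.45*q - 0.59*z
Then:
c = 1.26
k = -9.63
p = -16.21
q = -4.48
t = -2.04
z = 26.39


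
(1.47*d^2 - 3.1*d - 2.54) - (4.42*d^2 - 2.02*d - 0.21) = -2.95*d^2 - 1.08*d - 2.33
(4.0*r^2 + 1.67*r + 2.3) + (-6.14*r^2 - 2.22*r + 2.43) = -2.14*r^2 - 0.55*r + 4.73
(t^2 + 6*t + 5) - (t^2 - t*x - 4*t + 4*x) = t*x + 10*t - 4*x + 5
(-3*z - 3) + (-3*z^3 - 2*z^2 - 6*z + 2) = -3*z^3 - 2*z^2 - 9*z - 1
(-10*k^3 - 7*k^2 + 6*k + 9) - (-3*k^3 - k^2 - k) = -7*k^3 - 6*k^2 + 7*k + 9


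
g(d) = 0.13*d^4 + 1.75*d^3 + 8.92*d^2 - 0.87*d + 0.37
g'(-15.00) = -842.22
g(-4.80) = 85.54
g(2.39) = 77.38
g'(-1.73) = -18.71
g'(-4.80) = -23.05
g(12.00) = 6994.09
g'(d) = 0.52*d^3 + 5.25*d^2 + 17.84*d - 0.87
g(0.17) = 0.49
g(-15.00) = 2695.42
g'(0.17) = 2.32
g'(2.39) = 78.86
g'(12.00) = 1867.77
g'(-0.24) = -4.86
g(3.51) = 202.62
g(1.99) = 49.79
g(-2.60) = 38.11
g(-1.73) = 20.68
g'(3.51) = 148.92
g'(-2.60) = -20.90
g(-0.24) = 1.07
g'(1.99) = 59.52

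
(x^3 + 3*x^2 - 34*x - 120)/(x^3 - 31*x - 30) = (x + 4)/(x + 1)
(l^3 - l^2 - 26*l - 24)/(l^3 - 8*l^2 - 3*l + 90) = (l^2 + 5*l + 4)/(l^2 - 2*l - 15)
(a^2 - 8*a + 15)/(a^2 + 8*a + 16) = (a^2 - 8*a + 15)/(a^2 + 8*a + 16)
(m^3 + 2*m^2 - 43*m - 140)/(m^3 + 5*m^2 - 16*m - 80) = (m - 7)/(m - 4)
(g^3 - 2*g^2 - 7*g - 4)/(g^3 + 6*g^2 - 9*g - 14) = (g^2 - 3*g - 4)/(g^2 + 5*g - 14)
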